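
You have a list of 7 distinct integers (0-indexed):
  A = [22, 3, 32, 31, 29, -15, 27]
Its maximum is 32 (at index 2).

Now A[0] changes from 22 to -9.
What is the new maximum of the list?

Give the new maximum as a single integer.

Answer: 32

Derivation:
Old max = 32 (at index 2)
Change: A[0] 22 -> -9
Changed element was NOT the old max.
  New max = max(old_max, new_val) = max(32, -9) = 32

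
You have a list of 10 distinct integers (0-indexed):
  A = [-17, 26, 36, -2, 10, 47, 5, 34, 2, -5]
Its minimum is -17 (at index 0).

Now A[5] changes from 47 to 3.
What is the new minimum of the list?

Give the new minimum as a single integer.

Old min = -17 (at index 0)
Change: A[5] 47 -> 3
Changed element was NOT the old min.
  New min = min(old_min, new_val) = min(-17, 3) = -17

Answer: -17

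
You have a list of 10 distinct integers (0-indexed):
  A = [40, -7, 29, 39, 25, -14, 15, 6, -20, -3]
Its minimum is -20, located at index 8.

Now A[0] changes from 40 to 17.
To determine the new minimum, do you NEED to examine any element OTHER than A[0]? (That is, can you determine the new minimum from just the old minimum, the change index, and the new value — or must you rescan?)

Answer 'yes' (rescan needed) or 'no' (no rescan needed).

Old min = -20 at index 8
Change at index 0: 40 -> 17
Index 0 was NOT the min. New min = min(-20, 17). No rescan of other elements needed.
Needs rescan: no

Answer: no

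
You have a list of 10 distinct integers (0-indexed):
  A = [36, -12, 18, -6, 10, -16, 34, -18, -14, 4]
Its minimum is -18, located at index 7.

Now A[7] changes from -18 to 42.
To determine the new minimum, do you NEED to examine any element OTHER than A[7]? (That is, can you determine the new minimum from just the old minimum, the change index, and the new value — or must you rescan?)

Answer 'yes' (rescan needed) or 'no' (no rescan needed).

Old min = -18 at index 7
Change at index 7: -18 -> 42
Index 7 WAS the min and new value 42 > old min -18. Must rescan other elements to find the new min.
Needs rescan: yes

Answer: yes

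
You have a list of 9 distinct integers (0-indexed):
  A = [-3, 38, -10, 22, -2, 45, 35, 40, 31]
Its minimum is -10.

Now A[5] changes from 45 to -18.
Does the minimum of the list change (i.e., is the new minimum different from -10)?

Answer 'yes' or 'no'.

Answer: yes

Derivation:
Old min = -10
Change: A[5] 45 -> -18
Changed element was NOT the min; min changes only if -18 < -10.
New min = -18; changed? yes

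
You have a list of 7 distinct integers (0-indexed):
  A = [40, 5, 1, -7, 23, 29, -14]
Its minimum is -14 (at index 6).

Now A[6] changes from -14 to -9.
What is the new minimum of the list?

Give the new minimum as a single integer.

Answer: -9

Derivation:
Old min = -14 (at index 6)
Change: A[6] -14 -> -9
Changed element WAS the min. Need to check: is -9 still <= all others?
  Min of remaining elements: -7
  New min = min(-9, -7) = -9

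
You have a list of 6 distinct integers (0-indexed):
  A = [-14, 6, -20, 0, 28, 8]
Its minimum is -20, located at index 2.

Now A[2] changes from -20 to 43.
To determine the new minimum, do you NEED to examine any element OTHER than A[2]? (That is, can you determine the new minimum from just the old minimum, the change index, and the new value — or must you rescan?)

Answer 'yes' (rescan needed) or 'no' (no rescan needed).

Answer: yes

Derivation:
Old min = -20 at index 2
Change at index 2: -20 -> 43
Index 2 WAS the min and new value 43 > old min -20. Must rescan other elements to find the new min.
Needs rescan: yes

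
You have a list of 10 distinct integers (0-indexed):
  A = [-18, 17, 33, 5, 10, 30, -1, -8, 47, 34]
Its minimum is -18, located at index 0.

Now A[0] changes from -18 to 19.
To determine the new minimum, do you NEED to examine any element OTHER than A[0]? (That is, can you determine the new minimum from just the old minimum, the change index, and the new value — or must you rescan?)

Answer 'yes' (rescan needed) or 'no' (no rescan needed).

Old min = -18 at index 0
Change at index 0: -18 -> 19
Index 0 WAS the min and new value 19 > old min -18. Must rescan other elements to find the new min.
Needs rescan: yes

Answer: yes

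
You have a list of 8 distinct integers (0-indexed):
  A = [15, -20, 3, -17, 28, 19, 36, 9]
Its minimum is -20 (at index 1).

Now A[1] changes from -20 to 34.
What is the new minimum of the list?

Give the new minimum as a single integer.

Old min = -20 (at index 1)
Change: A[1] -20 -> 34
Changed element WAS the min. Need to check: is 34 still <= all others?
  Min of remaining elements: -17
  New min = min(34, -17) = -17

Answer: -17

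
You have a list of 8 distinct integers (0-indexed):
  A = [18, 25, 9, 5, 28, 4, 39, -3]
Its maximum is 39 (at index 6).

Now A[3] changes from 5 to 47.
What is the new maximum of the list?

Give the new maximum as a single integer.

Answer: 47

Derivation:
Old max = 39 (at index 6)
Change: A[3] 5 -> 47
Changed element was NOT the old max.
  New max = max(old_max, new_val) = max(39, 47) = 47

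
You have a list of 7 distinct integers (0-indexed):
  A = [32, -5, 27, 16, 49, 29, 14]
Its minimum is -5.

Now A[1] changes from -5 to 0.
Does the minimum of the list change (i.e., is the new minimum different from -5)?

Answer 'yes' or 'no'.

Old min = -5
Change: A[1] -5 -> 0
Changed element was the min; new min must be rechecked.
New min = 0; changed? yes

Answer: yes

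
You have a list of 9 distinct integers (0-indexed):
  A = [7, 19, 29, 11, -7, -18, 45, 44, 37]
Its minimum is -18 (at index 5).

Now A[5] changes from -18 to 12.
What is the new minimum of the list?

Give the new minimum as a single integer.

Old min = -18 (at index 5)
Change: A[5] -18 -> 12
Changed element WAS the min. Need to check: is 12 still <= all others?
  Min of remaining elements: -7
  New min = min(12, -7) = -7

Answer: -7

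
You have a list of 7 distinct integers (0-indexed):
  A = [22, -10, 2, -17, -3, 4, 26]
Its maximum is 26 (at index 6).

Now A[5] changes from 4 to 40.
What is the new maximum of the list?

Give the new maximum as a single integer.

Old max = 26 (at index 6)
Change: A[5] 4 -> 40
Changed element was NOT the old max.
  New max = max(old_max, new_val) = max(26, 40) = 40

Answer: 40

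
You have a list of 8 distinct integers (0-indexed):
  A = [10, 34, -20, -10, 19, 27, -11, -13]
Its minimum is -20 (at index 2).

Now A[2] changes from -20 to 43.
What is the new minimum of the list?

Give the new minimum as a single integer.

Answer: -13

Derivation:
Old min = -20 (at index 2)
Change: A[2] -20 -> 43
Changed element WAS the min. Need to check: is 43 still <= all others?
  Min of remaining elements: -13
  New min = min(43, -13) = -13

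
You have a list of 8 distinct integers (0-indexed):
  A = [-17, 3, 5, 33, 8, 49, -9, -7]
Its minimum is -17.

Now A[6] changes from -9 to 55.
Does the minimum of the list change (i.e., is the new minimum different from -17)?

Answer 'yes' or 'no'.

Old min = -17
Change: A[6] -9 -> 55
Changed element was NOT the min; min changes only if 55 < -17.
New min = -17; changed? no

Answer: no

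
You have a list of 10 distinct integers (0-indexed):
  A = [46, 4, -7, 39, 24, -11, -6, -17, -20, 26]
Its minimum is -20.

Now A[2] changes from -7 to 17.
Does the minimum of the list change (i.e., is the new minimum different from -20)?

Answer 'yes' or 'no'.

Answer: no

Derivation:
Old min = -20
Change: A[2] -7 -> 17
Changed element was NOT the min; min changes only if 17 < -20.
New min = -20; changed? no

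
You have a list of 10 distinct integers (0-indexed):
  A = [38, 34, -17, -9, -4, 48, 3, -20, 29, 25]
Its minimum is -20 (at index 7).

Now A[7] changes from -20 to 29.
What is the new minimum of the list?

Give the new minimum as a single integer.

Answer: -17

Derivation:
Old min = -20 (at index 7)
Change: A[7] -20 -> 29
Changed element WAS the min. Need to check: is 29 still <= all others?
  Min of remaining elements: -17
  New min = min(29, -17) = -17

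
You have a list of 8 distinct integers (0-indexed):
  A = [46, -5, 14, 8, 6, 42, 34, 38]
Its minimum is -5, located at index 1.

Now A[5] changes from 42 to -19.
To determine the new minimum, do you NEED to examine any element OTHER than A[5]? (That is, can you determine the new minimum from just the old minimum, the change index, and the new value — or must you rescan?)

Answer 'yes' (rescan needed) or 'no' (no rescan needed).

Answer: no

Derivation:
Old min = -5 at index 1
Change at index 5: 42 -> -19
Index 5 was NOT the min. New min = min(-5, -19). No rescan of other elements needed.
Needs rescan: no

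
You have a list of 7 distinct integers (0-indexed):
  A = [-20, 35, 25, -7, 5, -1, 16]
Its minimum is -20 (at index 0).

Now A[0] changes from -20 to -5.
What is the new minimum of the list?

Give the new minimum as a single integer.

Answer: -7

Derivation:
Old min = -20 (at index 0)
Change: A[0] -20 -> -5
Changed element WAS the min. Need to check: is -5 still <= all others?
  Min of remaining elements: -7
  New min = min(-5, -7) = -7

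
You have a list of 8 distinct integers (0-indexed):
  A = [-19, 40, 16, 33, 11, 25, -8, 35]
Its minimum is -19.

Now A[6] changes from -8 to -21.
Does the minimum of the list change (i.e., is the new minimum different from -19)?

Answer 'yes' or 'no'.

Answer: yes

Derivation:
Old min = -19
Change: A[6] -8 -> -21
Changed element was NOT the min; min changes only if -21 < -19.
New min = -21; changed? yes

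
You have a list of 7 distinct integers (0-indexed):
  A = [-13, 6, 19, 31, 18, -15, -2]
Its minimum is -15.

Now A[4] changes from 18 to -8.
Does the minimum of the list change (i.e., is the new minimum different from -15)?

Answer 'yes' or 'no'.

Old min = -15
Change: A[4] 18 -> -8
Changed element was NOT the min; min changes only if -8 < -15.
New min = -15; changed? no

Answer: no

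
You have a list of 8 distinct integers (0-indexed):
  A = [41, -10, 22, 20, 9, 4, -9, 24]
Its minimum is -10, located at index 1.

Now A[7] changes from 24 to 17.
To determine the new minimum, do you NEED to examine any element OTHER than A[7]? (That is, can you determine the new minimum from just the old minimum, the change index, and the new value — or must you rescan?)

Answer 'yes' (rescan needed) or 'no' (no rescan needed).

Answer: no

Derivation:
Old min = -10 at index 1
Change at index 7: 24 -> 17
Index 7 was NOT the min. New min = min(-10, 17). No rescan of other elements needed.
Needs rescan: no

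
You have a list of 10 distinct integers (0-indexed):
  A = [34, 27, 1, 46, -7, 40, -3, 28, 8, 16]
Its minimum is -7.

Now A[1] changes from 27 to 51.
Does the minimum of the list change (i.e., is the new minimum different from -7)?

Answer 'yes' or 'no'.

Answer: no

Derivation:
Old min = -7
Change: A[1] 27 -> 51
Changed element was NOT the min; min changes only if 51 < -7.
New min = -7; changed? no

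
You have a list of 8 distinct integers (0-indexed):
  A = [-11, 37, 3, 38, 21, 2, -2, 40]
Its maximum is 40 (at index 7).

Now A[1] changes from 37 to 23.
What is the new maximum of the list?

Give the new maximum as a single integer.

Old max = 40 (at index 7)
Change: A[1] 37 -> 23
Changed element was NOT the old max.
  New max = max(old_max, new_val) = max(40, 23) = 40

Answer: 40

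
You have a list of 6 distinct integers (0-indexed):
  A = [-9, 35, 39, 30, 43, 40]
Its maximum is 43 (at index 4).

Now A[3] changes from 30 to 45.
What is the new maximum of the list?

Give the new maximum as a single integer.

Old max = 43 (at index 4)
Change: A[3] 30 -> 45
Changed element was NOT the old max.
  New max = max(old_max, new_val) = max(43, 45) = 45

Answer: 45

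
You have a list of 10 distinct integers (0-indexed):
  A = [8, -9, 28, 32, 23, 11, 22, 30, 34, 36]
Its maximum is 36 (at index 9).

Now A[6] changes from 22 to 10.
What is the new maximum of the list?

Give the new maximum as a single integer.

Old max = 36 (at index 9)
Change: A[6] 22 -> 10
Changed element was NOT the old max.
  New max = max(old_max, new_val) = max(36, 10) = 36

Answer: 36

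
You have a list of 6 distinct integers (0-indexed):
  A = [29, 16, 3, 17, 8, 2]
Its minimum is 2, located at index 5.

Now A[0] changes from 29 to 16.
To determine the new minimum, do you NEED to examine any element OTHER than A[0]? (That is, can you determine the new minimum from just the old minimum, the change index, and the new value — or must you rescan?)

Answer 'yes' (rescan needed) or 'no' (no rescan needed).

Old min = 2 at index 5
Change at index 0: 29 -> 16
Index 0 was NOT the min. New min = min(2, 16). No rescan of other elements needed.
Needs rescan: no

Answer: no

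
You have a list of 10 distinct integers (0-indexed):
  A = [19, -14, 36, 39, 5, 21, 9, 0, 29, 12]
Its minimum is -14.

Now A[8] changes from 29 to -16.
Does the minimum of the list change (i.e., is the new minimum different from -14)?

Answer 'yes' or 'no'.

Old min = -14
Change: A[8] 29 -> -16
Changed element was NOT the min; min changes only if -16 < -14.
New min = -16; changed? yes

Answer: yes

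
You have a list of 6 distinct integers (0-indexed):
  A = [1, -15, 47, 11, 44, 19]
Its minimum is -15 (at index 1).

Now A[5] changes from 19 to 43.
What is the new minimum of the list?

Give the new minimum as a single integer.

Answer: -15

Derivation:
Old min = -15 (at index 1)
Change: A[5] 19 -> 43
Changed element was NOT the old min.
  New min = min(old_min, new_val) = min(-15, 43) = -15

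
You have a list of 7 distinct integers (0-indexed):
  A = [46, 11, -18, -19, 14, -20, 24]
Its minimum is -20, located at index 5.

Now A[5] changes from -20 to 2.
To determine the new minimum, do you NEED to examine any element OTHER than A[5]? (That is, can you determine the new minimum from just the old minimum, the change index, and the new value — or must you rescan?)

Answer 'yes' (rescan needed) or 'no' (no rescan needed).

Old min = -20 at index 5
Change at index 5: -20 -> 2
Index 5 WAS the min and new value 2 > old min -20. Must rescan other elements to find the new min.
Needs rescan: yes

Answer: yes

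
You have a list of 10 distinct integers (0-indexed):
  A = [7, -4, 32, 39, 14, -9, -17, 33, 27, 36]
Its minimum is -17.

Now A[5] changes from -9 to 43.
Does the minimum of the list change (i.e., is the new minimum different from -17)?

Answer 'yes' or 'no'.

Answer: no

Derivation:
Old min = -17
Change: A[5] -9 -> 43
Changed element was NOT the min; min changes only if 43 < -17.
New min = -17; changed? no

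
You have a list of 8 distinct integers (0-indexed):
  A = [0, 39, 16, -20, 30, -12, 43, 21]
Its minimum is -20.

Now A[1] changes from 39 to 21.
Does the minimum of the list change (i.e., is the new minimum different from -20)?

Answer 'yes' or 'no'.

Old min = -20
Change: A[1] 39 -> 21
Changed element was NOT the min; min changes only if 21 < -20.
New min = -20; changed? no

Answer: no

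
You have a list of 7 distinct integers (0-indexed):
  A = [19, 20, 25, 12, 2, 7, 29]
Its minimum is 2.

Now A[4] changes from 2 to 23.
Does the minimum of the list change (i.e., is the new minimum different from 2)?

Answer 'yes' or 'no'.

Answer: yes

Derivation:
Old min = 2
Change: A[4] 2 -> 23
Changed element was the min; new min must be rechecked.
New min = 7; changed? yes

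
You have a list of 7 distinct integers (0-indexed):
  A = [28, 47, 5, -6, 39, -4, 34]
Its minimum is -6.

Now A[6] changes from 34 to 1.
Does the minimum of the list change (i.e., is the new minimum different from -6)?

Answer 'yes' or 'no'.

Answer: no

Derivation:
Old min = -6
Change: A[6] 34 -> 1
Changed element was NOT the min; min changes only if 1 < -6.
New min = -6; changed? no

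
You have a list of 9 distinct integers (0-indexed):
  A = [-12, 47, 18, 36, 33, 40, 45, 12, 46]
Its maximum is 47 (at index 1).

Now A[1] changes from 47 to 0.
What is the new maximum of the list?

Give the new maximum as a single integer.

Answer: 46

Derivation:
Old max = 47 (at index 1)
Change: A[1] 47 -> 0
Changed element WAS the max -> may need rescan.
  Max of remaining elements: 46
  New max = max(0, 46) = 46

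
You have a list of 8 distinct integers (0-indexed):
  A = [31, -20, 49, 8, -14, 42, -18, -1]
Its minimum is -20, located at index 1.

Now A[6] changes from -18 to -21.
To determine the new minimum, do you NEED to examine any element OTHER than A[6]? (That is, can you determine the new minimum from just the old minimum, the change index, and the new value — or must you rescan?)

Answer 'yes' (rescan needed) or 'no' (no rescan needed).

Old min = -20 at index 1
Change at index 6: -18 -> -21
Index 6 was NOT the min. New min = min(-20, -21). No rescan of other elements needed.
Needs rescan: no

Answer: no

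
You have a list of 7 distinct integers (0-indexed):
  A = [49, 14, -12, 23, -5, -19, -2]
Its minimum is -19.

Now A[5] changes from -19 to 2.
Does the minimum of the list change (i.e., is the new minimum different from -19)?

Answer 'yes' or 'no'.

Old min = -19
Change: A[5] -19 -> 2
Changed element was the min; new min must be rechecked.
New min = -12; changed? yes

Answer: yes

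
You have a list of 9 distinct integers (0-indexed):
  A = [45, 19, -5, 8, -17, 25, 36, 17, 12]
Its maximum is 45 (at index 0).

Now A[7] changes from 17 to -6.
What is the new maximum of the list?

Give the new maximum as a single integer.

Answer: 45

Derivation:
Old max = 45 (at index 0)
Change: A[7] 17 -> -6
Changed element was NOT the old max.
  New max = max(old_max, new_val) = max(45, -6) = 45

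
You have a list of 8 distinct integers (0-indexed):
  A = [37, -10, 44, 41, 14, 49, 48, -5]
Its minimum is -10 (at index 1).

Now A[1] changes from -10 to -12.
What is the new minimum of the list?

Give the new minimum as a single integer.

Old min = -10 (at index 1)
Change: A[1] -10 -> -12
Changed element WAS the min. Need to check: is -12 still <= all others?
  Min of remaining elements: -5
  New min = min(-12, -5) = -12

Answer: -12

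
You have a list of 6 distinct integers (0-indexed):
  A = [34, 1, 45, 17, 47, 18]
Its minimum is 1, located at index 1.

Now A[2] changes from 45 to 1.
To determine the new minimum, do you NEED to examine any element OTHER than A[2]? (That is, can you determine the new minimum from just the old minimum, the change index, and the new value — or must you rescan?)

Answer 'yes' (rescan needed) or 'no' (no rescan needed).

Old min = 1 at index 1
Change at index 2: 45 -> 1
Index 2 was NOT the min. New min = min(1, 1). No rescan of other elements needed.
Needs rescan: no

Answer: no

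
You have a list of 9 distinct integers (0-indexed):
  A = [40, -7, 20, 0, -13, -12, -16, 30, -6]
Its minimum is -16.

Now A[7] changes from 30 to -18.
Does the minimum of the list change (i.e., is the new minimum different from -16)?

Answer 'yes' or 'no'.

Old min = -16
Change: A[7] 30 -> -18
Changed element was NOT the min; min changes only if -18 < -16.
New min = -18; changed? yes

Answer: yes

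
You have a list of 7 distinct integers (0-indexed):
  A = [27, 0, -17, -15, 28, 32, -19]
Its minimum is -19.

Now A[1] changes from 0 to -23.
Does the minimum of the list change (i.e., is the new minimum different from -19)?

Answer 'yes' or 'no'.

Answer: yes

Derivation:
Old min = -19
Change: A[1] 0 -> -23
Changed element was NOT the min; min changes only if -23 < -19.
New min = -23; changed? yes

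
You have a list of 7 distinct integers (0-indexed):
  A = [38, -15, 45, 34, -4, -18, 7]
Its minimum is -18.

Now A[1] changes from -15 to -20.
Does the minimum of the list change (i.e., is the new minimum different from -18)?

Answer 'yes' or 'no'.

Answer: yes

Derivation:
Old min = -18
Change: A[1] -15 -> -20
Changed element was NOT the min; min changes only if -20 < -18.
New min = -20; changed? yes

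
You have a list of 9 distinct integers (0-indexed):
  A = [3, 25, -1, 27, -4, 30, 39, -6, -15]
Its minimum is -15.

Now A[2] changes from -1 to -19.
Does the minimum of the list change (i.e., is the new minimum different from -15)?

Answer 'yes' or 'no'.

Answer: yes

Derivation:
Old min = -15
Change: A[2] -1 -> -19
Changed element was NOT the min; min changes only if -19 < -15.
New min = -19; changed? yes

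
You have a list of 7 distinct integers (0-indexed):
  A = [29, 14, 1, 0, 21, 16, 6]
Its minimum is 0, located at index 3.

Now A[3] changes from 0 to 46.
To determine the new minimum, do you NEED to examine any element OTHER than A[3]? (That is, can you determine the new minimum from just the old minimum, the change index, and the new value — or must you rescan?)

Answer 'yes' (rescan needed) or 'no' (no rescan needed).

Old min = 0 at index 3
Change at index 3: 0 -> 46
Index 3 WAS the min and new value 46 > old min 0. Must rescan other elements to find the new min.
Needs rescan: yes

Answer: yes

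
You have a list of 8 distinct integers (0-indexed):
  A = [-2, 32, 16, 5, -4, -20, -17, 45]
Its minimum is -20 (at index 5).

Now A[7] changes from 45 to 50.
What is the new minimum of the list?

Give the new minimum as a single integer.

Old min = -20 (at index 5)
Change: A[7] 45 -> 50
Changed element was NOT the old min.
  New min = min(old_min, new_val) = min(-20, 50) = -20

Answer: -20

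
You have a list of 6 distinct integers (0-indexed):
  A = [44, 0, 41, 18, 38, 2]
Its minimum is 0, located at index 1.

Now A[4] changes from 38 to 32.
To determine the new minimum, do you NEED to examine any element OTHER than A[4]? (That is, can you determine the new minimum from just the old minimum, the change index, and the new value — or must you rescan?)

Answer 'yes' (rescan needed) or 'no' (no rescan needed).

Old min = 0 at index 1
Change at index 4: 38 -> 32
Index 4 was NOT the min. New min = min(0, 32). No rescan of other elements needed.
Needs rescan: no

Answer: no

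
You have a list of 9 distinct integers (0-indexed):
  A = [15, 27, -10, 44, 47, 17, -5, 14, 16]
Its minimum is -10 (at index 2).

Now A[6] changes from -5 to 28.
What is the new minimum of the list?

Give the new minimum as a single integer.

Old min = -10 (at index 2)
Change: A[6] -5 -> 28
Changed element was NOT the old min.
  New min = min(old_min, new_val) = min(-10, 28) = -10

Answer: -10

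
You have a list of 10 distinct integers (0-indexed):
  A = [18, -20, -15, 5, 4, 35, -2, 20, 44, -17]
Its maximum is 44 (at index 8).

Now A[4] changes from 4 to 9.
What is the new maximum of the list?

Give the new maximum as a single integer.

Answer: 44

Derivation:
Old max = 44 (at index 8)
Change: A[4] 4 -> 9
Changed element was NOT the old max.
  New max = max(old_max, new_val) = max(44, 9) = 44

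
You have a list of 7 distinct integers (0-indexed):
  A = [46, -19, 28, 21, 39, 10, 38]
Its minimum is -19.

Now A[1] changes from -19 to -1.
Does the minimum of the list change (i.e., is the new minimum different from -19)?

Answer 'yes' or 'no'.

Old min = -19
Change: A[1] -19 -> -1
Changed element was the min; new min must be rechecked.
New min = -1; changed? yes

Answer: yes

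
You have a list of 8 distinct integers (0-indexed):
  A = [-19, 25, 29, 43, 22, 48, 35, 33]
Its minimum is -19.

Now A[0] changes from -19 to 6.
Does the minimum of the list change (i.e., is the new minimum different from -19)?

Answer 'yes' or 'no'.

Answer: yes

Derivation:
Old min = -19
Change: A[0] -19 -> 6
Changed element was the min; new min must be rechecked.
New min = 6; changed? yes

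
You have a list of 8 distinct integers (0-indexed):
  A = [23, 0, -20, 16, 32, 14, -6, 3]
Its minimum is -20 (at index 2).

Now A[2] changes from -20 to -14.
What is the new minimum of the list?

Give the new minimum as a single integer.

Answer: -14

Derivation:
Old min = -20 (at index 2)
Change: A[2] -20 -> -14
Changed element WAS the min. Need to check: is -14 still <= all others?
  Min of remaining elements: -6
  New min = min(-14, -6) = -14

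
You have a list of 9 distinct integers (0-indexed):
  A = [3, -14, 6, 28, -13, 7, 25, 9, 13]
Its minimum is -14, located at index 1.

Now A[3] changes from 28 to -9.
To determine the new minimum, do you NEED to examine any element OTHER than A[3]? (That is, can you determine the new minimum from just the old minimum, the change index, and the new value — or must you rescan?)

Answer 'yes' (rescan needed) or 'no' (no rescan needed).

Old min = -14 at index 1
Change at index 3: 28 -> -9
Index 3 was NOT the min. New min = min(-14, -9). No rescan of other elements needed.
Needs rescan: no

Answer: no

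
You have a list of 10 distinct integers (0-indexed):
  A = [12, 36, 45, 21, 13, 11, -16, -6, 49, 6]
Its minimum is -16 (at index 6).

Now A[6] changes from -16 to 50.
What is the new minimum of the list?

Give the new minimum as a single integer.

Old min = -16 (at index 6)
Change: A[6] -16 -> 50
Changed element WAS the min. Need to check: is 50 still <= all others?
  Min of remaining elements: -6
  New min = min(50, -6) = -6

Answer: -6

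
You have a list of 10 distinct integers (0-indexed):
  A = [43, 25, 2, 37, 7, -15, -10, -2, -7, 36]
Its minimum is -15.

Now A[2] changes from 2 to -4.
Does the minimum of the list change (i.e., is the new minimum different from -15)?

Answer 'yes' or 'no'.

Old min = -15
Change: A[2] 2 -> -4
Changed element was NOT the min; min changes only if -4 < -15.
New min = -15; changed? no

Answer: no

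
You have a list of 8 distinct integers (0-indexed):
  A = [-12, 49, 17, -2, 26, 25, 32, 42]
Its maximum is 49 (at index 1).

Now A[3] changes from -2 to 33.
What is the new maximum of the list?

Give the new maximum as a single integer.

Answer: 49

Derivation:
Old max = 49 (at index 1)
Change: A[3] -2 -> 33
Changed element was NOT the old max.
  New max = max(old_max, new_val) = max(49, 33) = 49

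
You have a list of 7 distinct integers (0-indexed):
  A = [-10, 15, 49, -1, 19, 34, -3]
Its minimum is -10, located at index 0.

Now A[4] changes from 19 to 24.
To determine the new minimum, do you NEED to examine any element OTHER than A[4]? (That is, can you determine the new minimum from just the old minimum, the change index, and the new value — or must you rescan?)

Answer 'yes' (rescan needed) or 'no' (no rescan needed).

Old min = -10 at index 0
Change at index 4: 19 -> 24
Index 4 was NOT the min. New min = min(-10, 24). No rescan of other elements needed.
Needs rescan: no

Answer: no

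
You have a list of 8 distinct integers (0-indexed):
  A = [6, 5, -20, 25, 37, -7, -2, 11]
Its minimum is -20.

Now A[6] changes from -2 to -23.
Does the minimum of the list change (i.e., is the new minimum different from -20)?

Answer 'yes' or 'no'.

Old min = -20
Change: A[6] -2 -> -23
Changed element was NOT the min; min changes only if -23 < -20.
New min = -23; changed? yes

Answer: yes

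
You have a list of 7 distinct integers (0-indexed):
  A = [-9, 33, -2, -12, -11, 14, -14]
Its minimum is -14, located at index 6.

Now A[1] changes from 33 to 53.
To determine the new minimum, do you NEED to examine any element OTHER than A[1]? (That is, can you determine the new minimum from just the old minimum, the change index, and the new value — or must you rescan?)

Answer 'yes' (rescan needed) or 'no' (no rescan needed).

Old min = -14 at index 6
Change at index 1: 33 -> 53
Index 1 was NOT the min. New min = min(-14, 53). No rescan of other elements needed.
Needs rescan: no

Answer: no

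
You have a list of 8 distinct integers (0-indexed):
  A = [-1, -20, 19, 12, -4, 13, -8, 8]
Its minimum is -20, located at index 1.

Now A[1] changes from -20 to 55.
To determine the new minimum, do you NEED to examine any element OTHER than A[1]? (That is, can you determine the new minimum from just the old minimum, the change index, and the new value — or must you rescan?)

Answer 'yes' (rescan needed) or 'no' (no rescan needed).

Old min = -20 at index 1
Change at index 1: -20 -> 55
Index 1 WAS the min and new value 55 > old min -20. Must rescan other elements to find the new min.
Needs rescan: yes

Answer: yes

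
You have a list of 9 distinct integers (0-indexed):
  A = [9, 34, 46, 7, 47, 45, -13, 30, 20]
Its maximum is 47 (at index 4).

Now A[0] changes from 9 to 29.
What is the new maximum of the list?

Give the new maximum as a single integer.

Old max = 47 (at index 4)
Change: A[0] 9 -> 29
Changed element was NOT the old max.
  New max = max(old_max, new_val) = max(47, 29) = 47

Answer: 47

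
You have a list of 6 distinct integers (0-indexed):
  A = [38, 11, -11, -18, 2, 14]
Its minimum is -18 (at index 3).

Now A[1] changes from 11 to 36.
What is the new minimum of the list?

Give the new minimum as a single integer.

Old min = -18 (at index 3)
Change: A[1] 11 -> 36
Changed element was NOT the old min.
  New min = min(old_min, new_val) = min(-18, 36) = -18

Answer: -18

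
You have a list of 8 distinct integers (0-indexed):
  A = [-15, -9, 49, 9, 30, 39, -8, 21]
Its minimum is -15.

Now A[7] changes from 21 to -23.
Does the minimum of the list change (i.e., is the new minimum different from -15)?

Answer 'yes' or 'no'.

Answer: yes

Derivation:
Old min = -15
Change: A[7] 21 -> -23
Changed element was NOT the min; min changes only if -23 < -15.
New min = -23; changed? yes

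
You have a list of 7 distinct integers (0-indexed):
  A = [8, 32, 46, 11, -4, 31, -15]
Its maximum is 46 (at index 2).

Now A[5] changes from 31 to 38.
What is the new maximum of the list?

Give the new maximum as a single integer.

Answer: 46

Derivation:
Old max = 46 (at index 2)
Change: A[5] 31 -> 38
Changed element was NOT the old max.
  New max = max(old_max, new_val) = max(46, 38) = 46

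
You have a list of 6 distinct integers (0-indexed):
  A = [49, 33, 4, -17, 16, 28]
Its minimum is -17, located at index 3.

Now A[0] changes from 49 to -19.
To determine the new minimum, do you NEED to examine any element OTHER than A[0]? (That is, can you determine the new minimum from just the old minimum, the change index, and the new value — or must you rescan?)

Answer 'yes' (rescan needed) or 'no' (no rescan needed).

Answer: no

Derivation:
Old min = -17 at index 3
Change at index 0: 49 -> -19
Index 0 was NOT the min. New min = min(-17, -19). No rescan of other elements needed.
Needs rescan: no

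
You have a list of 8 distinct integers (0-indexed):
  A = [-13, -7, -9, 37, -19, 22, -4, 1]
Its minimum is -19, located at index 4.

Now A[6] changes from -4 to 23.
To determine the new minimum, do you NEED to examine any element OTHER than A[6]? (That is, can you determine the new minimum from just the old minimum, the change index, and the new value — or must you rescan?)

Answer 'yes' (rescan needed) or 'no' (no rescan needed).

Answer: no

Derivation:
Old min = -19 at index 4
Change at index 6: -4 -> 23
Index 6 was NOT the min. New min = min(-19, 23). No rescan of other elements needed.
Needs rescan: no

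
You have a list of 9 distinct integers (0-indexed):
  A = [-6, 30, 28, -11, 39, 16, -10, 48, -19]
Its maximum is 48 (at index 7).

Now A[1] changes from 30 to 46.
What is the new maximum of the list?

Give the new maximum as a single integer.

Old max = 48 (at index 7)
Change: A[1] 30 -> 46
Changed element was NOT the old max.
  New max = max(old_max, new_val) = max(48, 46) = 48

Answer: 48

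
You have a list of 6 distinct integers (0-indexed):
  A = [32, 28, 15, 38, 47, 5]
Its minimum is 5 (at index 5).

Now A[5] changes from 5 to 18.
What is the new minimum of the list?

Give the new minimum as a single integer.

Answer: 15

Derivation:
Old min = 5 (at index 5)
Change: A[5] 5 -> 18
Changed element WAS the min. Need to check: is 18 still <= all others?
  Min of remaining elements: 15
  New min = min(18, 15) = 15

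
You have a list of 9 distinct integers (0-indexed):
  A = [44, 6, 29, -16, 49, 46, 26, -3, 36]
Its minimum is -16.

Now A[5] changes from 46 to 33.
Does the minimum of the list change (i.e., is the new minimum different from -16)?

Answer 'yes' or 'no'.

Old min = -16
Change: A[5] 46 -> 33
Changed element was NOT the min; min changes only if 33 < -16.
New min = -16; changed? no

Answer: no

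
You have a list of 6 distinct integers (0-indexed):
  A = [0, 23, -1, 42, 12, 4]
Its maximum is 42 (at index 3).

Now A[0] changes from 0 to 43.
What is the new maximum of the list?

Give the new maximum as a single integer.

Old max = 42 (at index 3)
Change: A[0] 0 -> 43
Changed element was NOT the old max.
  New max = max(old_max, new_val) = max(42, 43) = 43

Answer: 43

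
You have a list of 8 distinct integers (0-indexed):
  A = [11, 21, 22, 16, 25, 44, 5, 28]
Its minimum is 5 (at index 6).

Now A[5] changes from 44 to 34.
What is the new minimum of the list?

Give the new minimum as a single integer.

Old min = 5 (at index 6)
Change: A[5] 44 -> 34
Changed element was NOT the old min.
  New min = min(old_min, new_val) = min(5, 34) = 5

Answer: 5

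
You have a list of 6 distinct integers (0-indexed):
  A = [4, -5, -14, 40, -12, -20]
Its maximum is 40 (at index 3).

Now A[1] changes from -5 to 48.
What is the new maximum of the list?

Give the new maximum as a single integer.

Answer: 48

Derivation:
Old max = 40 (at index 3)
Change: A[1] -5 -> 48
Changed element was NOT the old max.
  New max = max(old_max, new_val) = max(40, 48) = 48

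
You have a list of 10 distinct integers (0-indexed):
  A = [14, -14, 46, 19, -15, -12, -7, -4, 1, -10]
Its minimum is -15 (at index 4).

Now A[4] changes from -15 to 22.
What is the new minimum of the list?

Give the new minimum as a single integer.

Old min = -15 (at index 4)
Change: A[4] -15 -> 22
Changed element WAS the min. Need to check: is 22 still <= all others?
  Min of remaining elements: -14
  New min = min(22, -14) = -14

Answer: -14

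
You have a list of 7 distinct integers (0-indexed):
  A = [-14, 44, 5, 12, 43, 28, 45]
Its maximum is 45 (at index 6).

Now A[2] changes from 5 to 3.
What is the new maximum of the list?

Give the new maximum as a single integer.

Old max = 45 (at index 6)
Change: A[2] 5 -> 3
Changed element was NOT the old max.
  New max = max(old_max, new_val) = max(45, 3) = 45

Answer: 45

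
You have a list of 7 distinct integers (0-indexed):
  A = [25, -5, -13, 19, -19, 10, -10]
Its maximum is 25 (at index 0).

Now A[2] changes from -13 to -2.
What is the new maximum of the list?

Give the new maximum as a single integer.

Old max = 25 (at index 0)
Change: A[2] -13 -> -2
Changed element was NOT the old max.
  New max = max(old_max, new_val) = max(25, -2) = 25

Answer: 25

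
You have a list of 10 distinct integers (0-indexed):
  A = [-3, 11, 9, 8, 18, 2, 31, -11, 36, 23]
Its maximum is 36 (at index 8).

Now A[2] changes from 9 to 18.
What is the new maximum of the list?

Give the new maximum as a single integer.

Answer: 36

Derivation:
Old max = 36 (at index 8)
Change: A[2] 9 -> 18
Changed element was NOT the old max.
  New max = max(old_max, new_val) = max(36, 18) = 36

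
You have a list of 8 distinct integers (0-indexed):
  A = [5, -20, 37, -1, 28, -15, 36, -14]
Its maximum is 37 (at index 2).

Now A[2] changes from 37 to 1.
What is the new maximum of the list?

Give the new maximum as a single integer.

Answer: 36

Derivation:
Old max = 37 (at index 2)
Change: A[2] 37 -> 1
Changed element WAS the max -> may need rescan.
  Max of remaining elements: 36
  New max = max(1, 36) = 36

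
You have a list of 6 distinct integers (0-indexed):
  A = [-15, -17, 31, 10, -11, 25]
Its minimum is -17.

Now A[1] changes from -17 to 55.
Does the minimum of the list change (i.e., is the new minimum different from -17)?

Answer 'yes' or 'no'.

Answer: yes

Derivation:
Old min = -17
Change: A[1] -17 -> 55
Changed element was the min; new min must be rechecked.
New min = -15; changed? yes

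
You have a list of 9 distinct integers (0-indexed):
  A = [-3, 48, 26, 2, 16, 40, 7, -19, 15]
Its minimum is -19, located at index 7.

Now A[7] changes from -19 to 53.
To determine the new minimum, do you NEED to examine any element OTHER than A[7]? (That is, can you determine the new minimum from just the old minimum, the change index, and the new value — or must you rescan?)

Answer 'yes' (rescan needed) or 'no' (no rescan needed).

Old min = -19 at index 7
Change at index 7: -19 -> 53
Index 7 WAS the min and new value 53 > old min -19. Must rescan other elements to find the new min.
Needs rescan: yes

Answer: yes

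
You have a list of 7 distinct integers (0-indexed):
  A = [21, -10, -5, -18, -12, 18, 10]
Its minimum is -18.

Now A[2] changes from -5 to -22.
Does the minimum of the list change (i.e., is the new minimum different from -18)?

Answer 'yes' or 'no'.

Old min = -18
Change: A[2] -5 -> -22
Changed element was NOT the min; min changes only if -22 < -18.
New min = -22; changed? yes

Answer: yes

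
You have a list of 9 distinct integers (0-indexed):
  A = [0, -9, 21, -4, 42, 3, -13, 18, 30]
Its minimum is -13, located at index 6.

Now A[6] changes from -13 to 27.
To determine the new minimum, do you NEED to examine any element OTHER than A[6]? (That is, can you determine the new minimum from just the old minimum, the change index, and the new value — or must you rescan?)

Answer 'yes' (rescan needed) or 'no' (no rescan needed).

Old min = -13 at index 6
Change at index 6: -13 -> 27
Index 6 WAS the min and new value 27 > old min -13. Must rescan other elements to find the new min.
Needs rescan: yes

Answer: yes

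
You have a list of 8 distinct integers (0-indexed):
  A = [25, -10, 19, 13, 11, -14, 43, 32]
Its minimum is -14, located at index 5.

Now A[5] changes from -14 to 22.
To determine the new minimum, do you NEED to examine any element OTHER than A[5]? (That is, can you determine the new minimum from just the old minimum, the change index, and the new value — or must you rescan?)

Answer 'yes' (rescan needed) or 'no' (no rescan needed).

Old min = -14 at index 5
Change at index 5: -14 -> 22
Index 5 WAS the min and new value 22 > old min -14. Must rescan other elements to find the new min.
Needs rescan: yes

Answer: yes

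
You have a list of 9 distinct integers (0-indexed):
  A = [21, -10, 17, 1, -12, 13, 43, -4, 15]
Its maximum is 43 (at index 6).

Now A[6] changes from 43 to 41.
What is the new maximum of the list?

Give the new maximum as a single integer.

Old max = 43 (at index 6)
Change: A[6] 43 -> 41
Changed element WAS the max -> may need rescan.
  Max of remaining elements: 21
  New max = max(41, 21) = 41

Answer: 41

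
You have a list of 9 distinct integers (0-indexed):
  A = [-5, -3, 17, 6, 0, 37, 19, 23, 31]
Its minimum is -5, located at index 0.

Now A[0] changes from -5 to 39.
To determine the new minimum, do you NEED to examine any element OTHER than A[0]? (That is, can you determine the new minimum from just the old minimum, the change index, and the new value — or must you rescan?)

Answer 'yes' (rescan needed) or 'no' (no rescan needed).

Answer: yes

Derivation:
Old min = -5 at index 0
Change at index 0: -5 -> 39
Index 0 WAS the min and new value 39 > old min -5. Must rescan other elements to find the new min.
Needs rescan: yes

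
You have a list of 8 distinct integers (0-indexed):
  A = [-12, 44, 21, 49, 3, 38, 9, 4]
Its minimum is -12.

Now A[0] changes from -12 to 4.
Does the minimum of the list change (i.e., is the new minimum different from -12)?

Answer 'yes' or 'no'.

Old min = -12
Change: A[0] -12 -> 4
Changed element was the min; new min must be rechecked.
New min = 3; changed? yes

Answer: yes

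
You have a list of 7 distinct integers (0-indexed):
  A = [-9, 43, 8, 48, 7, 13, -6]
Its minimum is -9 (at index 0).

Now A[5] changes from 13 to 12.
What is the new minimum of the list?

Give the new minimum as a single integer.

Old min = -9 (at index 0)
Change: A[5] 13 -> 12
Changed element was NOT the old min.
  New min = min(old_min, new_val) = min(-9, 12) = -9

Answer: -9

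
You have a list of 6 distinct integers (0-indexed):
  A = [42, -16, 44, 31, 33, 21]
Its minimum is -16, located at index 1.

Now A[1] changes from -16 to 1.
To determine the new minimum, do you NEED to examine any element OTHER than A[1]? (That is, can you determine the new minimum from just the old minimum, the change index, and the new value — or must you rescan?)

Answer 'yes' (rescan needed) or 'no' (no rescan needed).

Answer: yes

Derivation:
Old min = -16 at index 1
Change at index 1: -16 -> 1
Index 1 WAS the min and new value 1 > old min -16. Must rescan other elements to find the new min.
Needs rescan: yes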